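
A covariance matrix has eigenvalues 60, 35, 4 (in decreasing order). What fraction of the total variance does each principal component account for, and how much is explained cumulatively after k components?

Step 1 — total variance = trace(Sigma) = Σ λ_i = 60 + 35 + 4 = 99.

Step 2 — fraction explained by component i = λ_i / Σ λ:
  PC1: 60/99 = 0.6061
  PC2: 35/99 = 0.3535
  PC3: 4/99 = 0.0404

Step 3 — cumulative fraction after k components = (λ_1 + ... + λ_k) / Σ λ:
  k = 1: 60/99 = 0.6061
  k = 2: (60 + 35)/99 = 95/99 = 0.9596
  k = 3: (60 + 35 + 4)/99 = 99/99 = 1

Summary (fraction, with percent):

explained: PC1 0.6061 (60.61%), PC2 0.3535 (35.35%), PC3 0.0404 (4.04%);  cumulative: 0.6061, 0.9596, 1


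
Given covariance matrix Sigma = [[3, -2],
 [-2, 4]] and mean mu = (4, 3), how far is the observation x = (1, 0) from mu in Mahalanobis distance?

Step 1 — centre the observation: (x - mu) = (-3, -3).

Step 2 — invert Sigma. det(Sigma) = 3·4 - (-2)² = 8.
  Sigma^{-1} = (1/det) · [[d, -b], [-b, a]] = [[0.5, 0.25],
 [0.25, 0.375]].

Step 3 — form the quadratic (x - mu)^T · Sigma^{-1} · (x - mu):
  Sigma^{-1} · (x - mu) = (-2.25, -1.875).
  (x - mu)^T · [Sigma^{-1} · (x - mu)] = (-3)·(-2.25) + (-3)·(-1.875) = 12.375.

Step 4 — take square root: d = √(12.375) ≈ 3.5178.

d(x, mu) = √(12.375) ≈ 3.5178


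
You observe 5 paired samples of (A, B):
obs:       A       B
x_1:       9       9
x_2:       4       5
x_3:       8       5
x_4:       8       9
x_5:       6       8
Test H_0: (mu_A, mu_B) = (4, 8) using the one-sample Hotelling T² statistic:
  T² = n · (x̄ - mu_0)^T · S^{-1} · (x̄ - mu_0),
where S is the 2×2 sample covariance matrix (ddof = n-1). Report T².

Step 1 — sample mean vector:
  mean(A) = (9 + 4 + 8 + 8 + 6) / 5 = 35/5 = 7
  mean(B) = (9 + 5 + 5 + 9 + 8) / 5 = 36/5 = 7.2
  x̄ = (7, 7.2),  deviation x̄ - mu_0 = (7, 7.2) - (4, 8) = (3, -0.8).

Step 2 — sample covariance matrix, S[i,j] = (1/(n-1)) · Σ_k (x_{k,i} - mean_i) · (x_{k,j} - mean_j), divisor n-1 = 4:
  S[A,A] = ((2)·(2) + (-3)·(-3) + (1)·(1) + (1)·(1) + (-1)·(-1)) / 4 = 16/4 = 4
  S[A,B] = ((2)·(1.8) + (-3)·(-2.2) + (1)·(-2.2) + (1)·(1.8) + (-1)·(0.8)) / 4 = 9/4 = 2.25
  S[B,B] = ((1.8)·(1.8) + (-2.2)·(-2.2) + (-2.2)·(-2.2) + (1.8)·(1.8) + (0.8)·(0.8)) / 4 = 16.8/4 = 4.2
  S = [[4, 2.25],
 [2.25, 4.2]].

Step 3 — invert S. det(S) = 4·4.2 - (2.25)² = 11.7375.
  S^{-1} = (1/det) · [[d, -b], [-b, a]] = [[0.3578, -0.1917],
 [-0.1917, 0.3408]].

Step 4 — quadratic form (x̄ - mu_0)^T · S^{-1} · (x̄ - mu_0):
  S^{-1} · (x̄ - mu_0) = (1.2268, -0.8477),
  (x̄ - mu_0)^T · [...] = (3)·(1.2268) + (-0.8)·(-0.8477) = 4.3587.

Step 5 — scale by n: T² = 5 · 4.3587 = 21.7934.

T² ≈ 21.7934


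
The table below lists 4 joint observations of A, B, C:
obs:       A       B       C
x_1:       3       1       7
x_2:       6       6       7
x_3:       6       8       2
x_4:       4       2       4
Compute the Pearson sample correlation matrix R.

Step 1 — column means:
  mean(A) = (3 + 6 + 6 + 4) / 4 = 19/4 = 4.75
  mean(B) = (1 + 6 + 8 + 2) / 4 = 17/4 = 4.25
  mean(C) = (7 + 7 + 2 + 4) / 4 = 20/4 = 5

Step 2 — sample variances and covariances s[i,j] = (1/(n-1)) · Σ_k (x_{k,i} - mean_i) · (x_{k,j} - mean_j), with n-1 = 3:
  s[A,A] = ((-1.75)·(-1.75) + (1.25)·(1.25) + (1.25)·(1.25) + (-0.75)·(-0.75)) / 3 = 6.75/3 = 2.25
  s[A,B] = ((-1.75)·(-3.25) + (1.25)·(1.75) + (1.25)·(3.75) + (-0.75)·(-2.25)) / 3 = 14.25/3 = 4.75
  s[A,C] = ((-1.75)·(2) + (1.25)·(2) + (1.25)·(-3) + (-0.75)·(-1)) / 3 = -4/3 = -1.3333
  s[B,B] = ((-3.25)·(-3.25) + (1.75)·(1.75) + (3.75)·(3.75) + (-2.25)·(-2.25)) / 3 = 32.75/3 = 10.9167
  s[B,C] = ((-3.25)·(2) + (1.75)·(2) + (3.75)·(-3) + (-2.25)·(-1)) / 3 = -12/3 = -4
  s[C,C] = ((2)·(2) + (2)·(2) + (-3)·(-3) + (-1)·(-1)) / 3 = 18/3 = 6
  Sample standard deviations s_i = √(s[i,i]):
  s(A) = √(2.25) = 1.5
  s(B) = √(10.9167) = 3.304
  s(C) = √(6) = 2.4495

Step 3 — r_{ij} = s_{ij} / (s_i · s_j):
  r[A,A] = 1 (diagonal).
  r[A,B] = 4.75 / (1.5 · 3.304) = 4.75 / 4.9561 = 0.9584
  r[A,C] = -1.3333 / (1.5 · 2.4495) = -1.3333 / 3.6742 = -0.3629
  r[B,B] = 1 (diagonal).
  r[B,C] = -4 / (3.304 · 2.4495) = -4 / 8.0932 = -0.4942
  r[C,C] = 1 (diagonal).

R is symmetric with unit diagonal. Assembling:

R = [[1, 0.9584, -0.3629],
 [0.9584, 1, -0.4942],
 [-0.3629, -0.4942, 1]]


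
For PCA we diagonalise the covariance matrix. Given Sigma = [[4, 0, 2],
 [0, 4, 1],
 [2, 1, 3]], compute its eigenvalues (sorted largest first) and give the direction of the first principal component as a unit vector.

Step 1 — characteristic polynomial p(λ) = det(λI - Sigma) = λ³ - tr·λ² + c_1·λ - det, where tr = trace, c_1 = sum of the principal 2×2 minors, det = det(Sigma):
  tr = 4 + 4 + 3 = 11,
  c_1 = (4·4 - (0)²) + (4·3 - (2)²) + (4·3 - (1)²) = 16 + 8 + 11 = 35,
  det = 4·(4·3 - (1)²) - (0)·((0)·3 - (1)·(2)) + (2)·((0)·(1) - 4·(2)) = 4·(11) - (0)·(-2) + (2)·(-8) = 28.
  So p(λ) = λ³ - 11λ² + 35λ - 28.
Step 2 — look for an integer root (rational root theorem: any rational root is an integer divisor of 28). Testing λ = 4:
  p(4) = 64 - 176 + 140 - 28 = 0  ✓
  Dividing out (λ - 4): p(λ) = (λ - 4)(λ² - 7λ + 7).
Step 3 — remaining eigenvalues from the quadratic λ² - 7λ + 7 = 0:
  Δ = 7² - 4·7 = 49 - 28 = 21,  λ = (7 ± √21)/2 = (7 ± 4.5826)/2 ≈ 5.7913 or 1.2087.
  Sorted: λ_1 = 5.7913,  λ_2 = 4,  λ_3 = 1.2087  (check: sum = 11 = tr ✓).

Step 4 — unit eigenvector for λ_1 ≈ 5.7913: v spans the null space of (Sigma - λ_1 I), whose rows are
  r_1 = (-1.7913, 0, 2),  r_2 = (0, -1.7913, 1),  r_3 = (2, 1, -2.7913).
  v is orthogonal to every row, so take v ∝ r_1 × r_2 = ((0)·(1) - (2)·(-1.7913), (2)·(0) - (-1.7913)·(1), (-1.7913)·(-1.7913) - (0)·(0)) ≈ (3.5826, 1.7913, 3.2087).
  Let u = (3.5826, 1.7913, 3.2087).
  ||u|| = √((3.5826)² + (1.7913)² + (3.2087)²) = √(26.3394) ≈ 5.1322,  v_1 = u/||u|| ≈ (0.6981, 0.349, 0.6252) (||v_1|| = 1).

λ_1 = 5.7913,  λ_2 = 4,  λ_3 = 1.2087;  v_1 ≈ (0.6981, 0.349, 0.6252)


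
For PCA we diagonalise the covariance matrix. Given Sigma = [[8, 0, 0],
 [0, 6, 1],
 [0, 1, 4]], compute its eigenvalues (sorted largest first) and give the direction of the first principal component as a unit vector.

Step 1 — characteristic polynomial p(λ) = det(λI - Sigma) = λ³ - tr·λ² + c_1·λ - det, where tr = trace, c_1 = sum of the principal 2×2 minors, det = det(Sigma):
  tr = 8 + 6 + 4 = 18,
  c_1 = (8·6 - (0)²) + (8·4 - (0)²) + (6·4 - (1)²) = 48 + 32 + 23 = 103,
  det = 8·(6·4 - (1)²) - (0)·((0)·4 - (1)·(0)) + (0)·((0)·(1) - 6·(0)) = 8·(23) - (0)·(0) + (0)·(0) = 184.
  So p(λ) = λ³ - 18λ² + 103λ - 184.
Step 2 — look for an integer root (rational root theorem: any rational root is an integer divisor of 184). Testing λ = 8:
  p(8) = 512 - 1152 + 824 - 184 = 0  ✓
  Dividing out (λ - 8): p(λ) = (λ - 8)(λ² - 10λ + 23).
Step 3 — remaining eigenvalues from the quadratic λ² - 10λ + 23 = 0:
  Δ = 10² - 4·23 = 100 - 92 = 8,  λ = (10 ± √8)/2 = (10 ± 2.8284)/2 ≈ 6.4142 or 3.5858.
  Sorted: λ_1 = 8,  λ_2 = 6.4142,  λ_3 = 3.5858  (check: sum = 18 = tr ✓).

Step 4 — unit eigenvector for λ_1 = 8: v spans the null space of (Sigma - λ_1 I), whose rows are
  r_1 = (0, 0, 0),  r_2 = (0, -2, 1),  r_3 = (0, 1, -4).
  v is orthogonal to every row, so take v ∝ r_2 × r_3 = ((-2)·(-4) - (1)·(1), (1)·(0) - (0)·(-4), (0)·(1) - (-2)·(0)) = (7, 0, 0).
  Rescale (divide by 7): u = (1, 0, 0).
  ||u|| = √((1)² + (0)² + (0)²) = √(1) = 1,  v_1 = u/||u|| ≈ (1, 0, 0) (||v_1|| = 1).

λ_1 = 8,  λ_2 = 6.4142,  λ_3 = 3.5858;  v_1 ≈ (1, 0, 0)


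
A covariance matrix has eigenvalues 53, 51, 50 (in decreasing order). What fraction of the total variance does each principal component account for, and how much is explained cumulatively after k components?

Step 1 — total variance = trace(Sigma) = Σ λ_i = 53 + 51 + 50 = 154.

Step 2 — fraction explained by component i = λ_i / Σ λ:
  PC1: 53/154 = 0.3442
  PC2: 51/154 = 0.3312
  PC3: 50/154 = 0.3247

Step 3 — cumulative fraction after k components = (λ_1 + ... + λ_k) / Σ λ:
  k = 1: 53/154 = 0.3442
  k = 2: (53 + 51)/154 = 104/154 = 0.6753
  k = 3: (53 + 51 + 50)/154 = 154/154 = 1

Summary (fraction, with percent):

explained: PC1 0.3442 (34.42%), PC2 0.3312 (33.12%), PC3 0.3247 (32.47%);  cumulative: 0.3442, 0.6753, 1


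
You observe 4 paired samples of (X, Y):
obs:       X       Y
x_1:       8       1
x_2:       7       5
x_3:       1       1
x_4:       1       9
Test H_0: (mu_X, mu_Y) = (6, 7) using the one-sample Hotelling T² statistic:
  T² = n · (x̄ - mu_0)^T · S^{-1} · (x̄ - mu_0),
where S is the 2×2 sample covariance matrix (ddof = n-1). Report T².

Step 1 — sample mean vector:
  mean(X) = (8 + 7 + 1 + 1) / 4 = 17/4 = 4.25
  mean(Y) = (1 + 5 + 1 + 9) / 4 = 16/4 = 4
  x̄ = (4.25, 4),  deviation x̄ - mu_0 = (4.25, 4) - (6, 7) = (-1.75, -3).

Step 2 — sample covariance matrix, S[i,j] = (1/(n-1)) · Σ_k (x_{k,i} - mean_i) · (x_{k,j} - mean_j), divisor n-1 = 3:
  S[X,X] = ((3.75)·(3.75) + (2.75)·(2.75) + (-3.25)·(-3.25) + (-3.25)·(-3.25)) / 3 = 42.75/3 = 14.25
  S[X,Y] = ((3.75)·(-3) + (2.75)·(1) + (-3.25)·(-3) + (-3.25)·(5)) / 3 = -15/3 = -5
  S[Y,Y] = ((-3)·(-3) + (1)·(1) + (-3)·(-3) + (5)·(5)) / 3 = 44/3 = 14.6667
  S = [[14.25, -5],
 [-5, 14.6667]].

Step 3 — invert S. det(S) = 14.25·14.6667 - (-5)² = 184.
  S^{-1} = (1/det) · [[d, -b], [-b, a]] = [[0.0797, 0.0272],
 [0.0272, 0.0774]].

Step 4 — quadratic form (x̄ - mu_0)^T · S^{-1} · (x̄ - mu_0):
  S^{-1} · (x̄ - mu_0) = (-0.221, -0.2799),
  (x̄ - mu_0)^T · [...] = (-1.75)·(-0.221) + (-3)·(-0.2799) = 1.2264.

Step 5 — scale by n: T² = 4 · 1.2264 = 4.9058.

T² ≈ 4.9058


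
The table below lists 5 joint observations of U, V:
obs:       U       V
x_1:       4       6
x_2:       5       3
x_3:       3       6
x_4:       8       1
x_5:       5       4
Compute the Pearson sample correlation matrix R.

Step 1 — column means:
  mean(U) = (4 + 5 + 3 + 8 + 5) / 5 = 25/5 = 5
  mean(V) = (6 + 3 + 6 + 1 + 4) / 5 = 20/5 = 4

Step 2 — sample variances and covariances s[i,j] = (1/(n-1)) · Σ_k (x_{k,i} - mean_i) · (x_{k,j} - mean_j), with n-1 = 4:
  s[U,U] = ((-1)·(-1) + (0)·(0) + (-2)·(-2) + (3)·(3) + (0)·(0)) / 4 = 14/4 = 3.5
  s[U,V] = ((-1)·(2) + (0)·(-1) + (-2)·(2) + (3)·(-3) + (0)·(0)) / 4 = -15/4 = -3.75
  s[V,V] = ((2)·(2) + (-1)·(-1) + (2)·(2) + (-3)·(-3) + (0)·(0)) / 4 = 18/4 = 4.5
  Sample standard deviations s_i = √(s[i,i]):
  s(U) = √(3.5) = 1.8708
  s(V) = √(4.5) = 2.1213

Step 3 — r_{ij} = s_{ij} / (s_i · s_j):
  r[U,U] = 1 (diagonal).
  r[U,V] = -3.75 / (1.8708 · 2.1213) = -3.75 / 3.9686 = -0.9449
  r[V,V] = 1 (diagonal).

R is symmetric with unit diagonal. Assembling:

R = [[1, -0.9449],
 [-0.9449, 1]]


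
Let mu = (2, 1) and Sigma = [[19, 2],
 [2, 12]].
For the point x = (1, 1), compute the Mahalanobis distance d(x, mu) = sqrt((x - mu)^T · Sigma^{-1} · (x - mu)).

Step 1 — centre the observation: (x - mu) = (-1, 0).

Step 2 — invert Sigma. det(Sigma) = 19·12 - (2)² = 224.
  Sigma^{-1} = (1/det) · [[d, -b], [-b, a]] = [[0.0536, -0.0089],
 [-0.0089, 0.0848]].

Step 3 — form the quadratic (x - mu)^T · Sigma^{-1} · (x - mu):
  Sigma^{-1} · (x - mu) = (-0.0536, 0.0089).
  (x - mu)^T · [Sigma^{-1} · (x - mu)] = (-1)·(-0.0536) + (0)·(0.0089) = 0.0536.

Step 4 — take square root: d = √(0.0536) ≈ 0.2315.

d(x, mu) = √(0.0536) ≈ 0.2315


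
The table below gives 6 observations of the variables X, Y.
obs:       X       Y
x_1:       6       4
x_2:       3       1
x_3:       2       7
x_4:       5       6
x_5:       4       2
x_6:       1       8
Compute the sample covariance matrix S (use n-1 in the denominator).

Step 1 — column means:
  mean(X) = (6 + 3 + 2 + 5 + 4 + 1) / 6 = 21/6 = 3.5
  mean(Y) = (4 + 1 + 7 + 6 + 2 + 8) / 6 = 28/6 = 4.6667

Step 2 — sample covariance S[i,j] = (1/(n-1)) · Σ_k (x_{k,i} - mean_i) · (x_{k,j} - mean_j), with n-1 = 5.
  S[X,X] = ((2.5)·(2.5) + (-0.5)·(-0.5) + (-1.5)·(-1.5) + (1.5)·(1.5) + (0.5)·(0.5) + (-2.5)·(-2.5)) / 5 = 17.5/5 = 3.5
  S[X,Y] = ((2.5)·(-0.6667) + (-0.5)·(-3.6667) + (-1.5)·(2.3333) + (1.5)·(1.3333) + (0.5)·(-2.6667) + (-2.5)·(3.3333)) / 5 = -11/5 = -2.2
  S[Y,Y] = ((-0.6667)·(-0.6667) + (-3.6667)·(-3.6667) + (2.3333)·(2.3333) + (1.3333)·(1.3333) + (-2.6667)·(-2.6667) + (3.3333)·(3.3333)) / 5 = 39.3333/5 = 7.8667

S is symmetric (S[j,i] = S[i,j]). Assembling:

S = [[3.5, -2.2],
 [-2.2, 7.8667]]


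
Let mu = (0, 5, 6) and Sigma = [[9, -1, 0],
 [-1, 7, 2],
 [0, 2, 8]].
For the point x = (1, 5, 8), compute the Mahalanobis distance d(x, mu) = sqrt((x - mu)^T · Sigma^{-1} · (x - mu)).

Step 1 — centre the observation: (x - mu) = (1, 0, 2).

Step 2 — invert Sigma (cofactor / det for 3×3, or solve directly):
  Sigma^{-1} = [[0.113, 0.0174, -0.0043],
 [0.0174, 0.1565, -0.0391],
 [-0.0043, -0.0391, 0.1348]].

Step 3 — form the quadratic (x - mu)^T · Sigma^{-1} · (x - mu):
  Sigma^{-1} · (x - mu) = (0.1043, -0.0609, 0.2652).
  (x - mu)^T · [Sigma^{-1} · (x - mu)] = (1)·(0.1043) + (0)·(-0.0609) + (2)·(0.2652) = 0.6348.

Step 4 — take square root: d = √(0.6348) ≈ 0.7967.

d(x, mu) = √(0.6348) ≈ 0.7967


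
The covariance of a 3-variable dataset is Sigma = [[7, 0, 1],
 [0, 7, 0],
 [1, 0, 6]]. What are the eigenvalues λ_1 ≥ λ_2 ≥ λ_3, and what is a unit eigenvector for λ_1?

Step 1 — characteristic polynomial p(λ) = det(λI - Sigma) = λ³ - tr·λ² + c_1·λ - det, where tr = trace, c_1 = sum of the principal 2×2 minors, det = det(Sigma):
  tr = 7 + 7 + 6 = 20,
  c_1 = (7·7 - (0)²) + (7·6 - (1)²) + (7·6 - (0)²) = 49 + 41 + 42 = 132,
  det = 7·(7·6 - (0)²) - (0)·((0)·6 - (0)·(1)) + (1)·((0)·(0) - 7·(1)) = 7·(42) - (0)·(0) + (1)·(-7) = 287.
  So p(λ) = λ³ - 20λ² + 132λ - 287.
Step 2 — look for an integer root (rational root theorem: any rational root is an integer divisor of 287). Testing λ = 7:
  p(7) = 343 - 980 + 924 - 287 = 0  ✓
  Dividing out (λ - 7): p(λ) = (λ - 7)(λ² - 13λ + 41).
Step 3 — remaining eigenvalues from the quadratic λ² - 13λ + 41 = 0:
  Δ = 13² - 4·41 = 169 - 164 = 5,  λ = (13 ± √5)/2 = (13 ± 2.2361)/2 ≈ 7.618 or 5.382.
  Sorted: λ_1 = 7.618,  λ_2 = 7,  λ_3 = 5.382  (check: sum = 20 = tr ✓).

Step 4 — unit eigenvector for λ_1 ≈ 7.618: v spans the null space of (Sigma - λ_1 I), whose rows are
  r_1 = (-0.618, 0, 1),  r_2 = (0, -0.618, 0),  r_3 = (1, 0, -1.618).
  v is orthogonal to every row, so take v ∝ r_1 × r_2 = ((0)·(0) - (1)·(-0.618), (1)·(0) - (-0.618)·(0), (-0.618)·(-0.618) - (0)·(0)) ≈ (0.618, 0, 0.382).
  Let u = (0.618, 0, 0.382).
  ||u|| = √((0.618)² + (0)² + (0.382)²) = √(0.5279) ≈ 0.7265,  v_1 = u/||u|| ≈ (0.8507, 0, 0.5257) (||v_1|| = 1).

λ_1 = 7.618,  λ_2 = 7,  λ_3 = 5.382;  v_1 ≈ (0.8507, 0, 0.5257)


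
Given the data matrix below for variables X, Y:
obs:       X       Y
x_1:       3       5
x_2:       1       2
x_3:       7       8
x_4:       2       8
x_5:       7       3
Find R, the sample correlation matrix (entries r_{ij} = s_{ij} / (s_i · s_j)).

Step 1 — column means:
  mean(X) = (3 + 1 + 7 + 2 + 7) / 5 = 20/5 = 4
  mean(Y) = (5 + 2 + 8 + 8 + 3) / 5 = 26/5 = 5.2

Step 2 — sample variances and covariances s[i,j] = (1/(n-1)) · Σ_k (x_{k,i} - mean_i) · (x_{k,j} - mean_j), with n-1 = 4:
  s[X,X] = ((-1)·(-1) + (-3)·(-3) + (3)·(3) + (-2)·(-2) + (3)·(3)) / 4 = 32/4 = 8
  s[X,Y] = ((-1)·(-0.2) + (-3)·(-3.2) + (3)·(2.8) + (-2)·(2.8) + (3)·(-2.2)) / 4 = 6/4 = 1.5
  s[Y,Y] = ((-0.2)·(-0.2) + (-3.2)·(-3.2) + (2.8)·(2.8) + (2.8)·(2.8) + (-2.2)·(-2.2)) / 4 = 30.8/4 = 7.7
  Sample standard deviations s_i = √(s[i,i]):
  s(X) = √(8) = 2.8284
  s(Y) = √(7.7) = 2.7749

Step 3 — r_{ij} = s_{ij} / (s_i · s_j):
  r[X,X] = 1 (diagonal).
  r[X,Y] = 1.5 / (2.8284 · 2.7749) = 1.5 / 7.8486 = 0.1911
  r[Y,Y] = 1 (diagonal).

R is symmetric with unit diagonal. Assembling:

R = [[1, 0.1911],
 [0.1911, 1]]


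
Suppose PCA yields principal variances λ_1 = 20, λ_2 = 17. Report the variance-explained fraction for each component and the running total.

Step 1 — total variance = trace(Sigma) = Σ λ_i = 20 + 17 = 37.

Step 2 — fraction explained by component i = λ_i / Σ λ:
  PC1: 20/37 = 0.5405
  PC2: 17/37 = 0.4595

Step 3 — cumulative fraction after k components = (λ_1 + ... + λ_k) / Σ λ:
  k = 1: 20/37 = 0.5405
  k = 2: (20 + 17)/37 = 37/37 = 1

Summary (fraction, with percent):

explained: PC1 0.5405 (54.05%), PC2 0.4595 (45.95%);  cumulative: 0.5405, 1


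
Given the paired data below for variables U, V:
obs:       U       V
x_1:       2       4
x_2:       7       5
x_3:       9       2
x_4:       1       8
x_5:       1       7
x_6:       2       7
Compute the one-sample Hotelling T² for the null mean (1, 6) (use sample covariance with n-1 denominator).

Step 1 — sample mean vector:
  mean(U) = (2 + 7 + 9 + 1 + 1 + 2) / 6 = 22/6 = 3.6667
  mean(V) = (4 + 5 + 2 + 8 + 7 + 7) / 6 = 33/6 = 5.5
  x̄ = (3.6667, 5.5),  deviation x̄ - mu_0 = (3.6667, 5.5) - (1, 6) = (2.6667, -0.5).

Step 2 — sample covariance matrix, S[i,j] = (1/(n-1)) · Σ_k (x_{k,i} - mean_i) · (x_{k,j} - mean_j), divisor n-1 = 5:
  S[U,U] = ((-1.6667)·(-1.6667) + (3.3333)·(3.3333) + (5.3333)·(5.3333) + (-2.6667)·(-2.6667) + (-2.6667)·(-2.6667) + (-1.6667)·(-1.6667)) / 5 = 59.3333/5 = 11.8667
  S[U,V] = ((-1.6667)·(-1.5) + (3.3333)·(-0.5) + (5.3333)·(-3.5) + (-2.6667)·(2.5) + (-2.6667)·(1.5) + (-1.6667)·(1.5)) / 5 = -31/5 = -6.2
  S[V,V] = ((-1.5)·(-1.5) + (-0.5)·(-0.5) + (-3.5)·(-3.5) + (2.5)·(2.5) + (1.5)·(1.5) + (1.5)·(1.5)) / 5 = 25.5/5 = 5.1
  S = [[11.8667, -6.2],
 [-6.2, 5.1]].

Step 3 — invert S. det(S) = 11.8667·5.1 - (-6.2)² = 22.08.
  S^{-1} = (1/det) · [[d, -b], [-b, a]] = [[0.231, 0.2808],
 [0.2808, 0.5374]].

Step 4 — quadratic form (x̄ - mu_0)^T · S^{-1} · (x̄ - mu_0):
  S^{-1} · (x̄ - mu_0) = (0.4755, 0.4801),
  (x̄ - mu_0)^T · [...] = (2.6667)·(0.4755) + (-0.5)·(0.4801) = 1.0281.

Step 5 — scale by n: T² = 6 · 1.0281 = 6.1685.

T² ≈ 6.1685


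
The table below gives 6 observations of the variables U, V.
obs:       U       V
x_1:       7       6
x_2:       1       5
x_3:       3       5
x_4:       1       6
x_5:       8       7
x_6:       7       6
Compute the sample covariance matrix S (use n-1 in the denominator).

Step 1 — column means:
  mean(U) = (7 + 1 + 3 + 1 + 8 + 7) / 6 = 27/6 = 4.5
  mean(V) = (6 + 5 + 5 + 6 + 7 + 6) / 6 = 35/6 = 5.8333

Step 2 — sample covariance S[i,j] = (1/(n-1)) · Σ_k (x_{k,i} - mean_i) · (x_{k,j} - mean_j), with n-1 = 5.
  S[U,U] = ((2.5)·(2.5) + (-3.5)·(-3.5) + (-1.5)·(-1.5) + (-3.5)·(-3.5) + (3.5)·(3.5) + (2.5)·(2.5)) / 5 = 51.5/5 = 10.3
  S[U,V] = ((2.5)·(0.1667) + (-3.5)·(-0.8333) + (-1.5)·(-0.8333) + (-3.5)·(0.1667) + (3.5)·(1.1667) + (2.5)·(0.1667)) / 5 = 8.5/5 = 1.7
  S[V,V] = ((0.1667)·(0.1667) + (-0.8333)·(-0.8333) + (-0.8333)·(-0.8333) + (0.1667)·(0.1667) + (1.1667)·(1.1667) + (0.1667)·(0.1667)) / 5 = 2.8333/5 = 0.5667

S is symmetric (S[j,i] = S[i,j]). Assembling:

S = [[10.3, 1.7],
 [1.7, 0.5667]]


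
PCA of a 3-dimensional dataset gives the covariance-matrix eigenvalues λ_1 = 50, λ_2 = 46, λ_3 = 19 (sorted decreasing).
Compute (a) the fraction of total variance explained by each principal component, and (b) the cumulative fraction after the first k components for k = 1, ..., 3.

Step 1 — total variance = trace(Sigma) = Σ λ_i = 50 + 46 + 19 = 115.

Step 2 — fraction explained by component i = λ_i / Σ λ:
  PC1: 50/115 = 0.4348
  PC2: 46/115 = 0.4
  PC3: 19/115 = 0.1652

Step 3 — cumulative fraction after k components = (λ_1 + ... + λ_k) / Σ λ:
  k = 1: 50/115 = 0.4348
  k = 2: (50 + 46)/115 = 96/115 = 0.8348
  k = 3: (50 + 46 + 19)/115 = 115/115 = 1

Summary (fraction, with percent):

explained: PC1 0.4348 (43.48%), PC2 0.4 (40%), PC3 0.1652 (16.52%);  cumulative: 0.4348, 0.8348, 1


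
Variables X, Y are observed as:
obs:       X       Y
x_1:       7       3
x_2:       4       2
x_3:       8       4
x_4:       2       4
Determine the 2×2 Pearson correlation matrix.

Step 1 — column means:
  mean(X) = (7 + 4 + 8 + 2) / 4 = 21/4 = 5.25
  mean(Y) = (3 + 2 + 4 + 4) / 4 = 13/4 = 3.25

Step 2 — sample variances and covariances s[i,j] = (1/(n-1)) · Σ_k (x_{k,i} - mean_i) · (x_{k,j} - mean_j), with n-1 = 3:
  s[X,X] = ((1.75)·(1.75) + (-1.25)·(-1.25) + (2.75)·(2.75) + (-3.25)·(-3.25)) / 3 = 22.75/3 = 7.5833
  s[X,Y] = ((1.75)·(-0.25) + (-1.25)·(-1.25) + (2.75)·(0.75) + (-3.25)·(0.75)) / 3 = 0.75/3 = 0.25
  s[Y,Y] = ((-0.25)·(-0.25) + (-1.25)·(-1.25) + (0.75)·(0.75) + (0.75)·(0.75)) / 3 = 2.75/3 = 0.9167
  Sample standard deviations s_i = √(s[i,i]):
  s(X) = √(7.5833) = 2.7538
  s(Y) = √(0.9167) = 0.9574

Step 3 — r_{ij} = s_{ij} / (s_i · s_j):
  r[X,X] = 1 (diagonal).
  r[X,Y] = 0.25 / (2.7538 · 0.9574) = 0.25 / 2.6365 = 0.0948
  r[Y,Y] = 1 (diagonal).

R is symmetric with unit diagonal. Assembling:

R = [[1, 0.0948],
 [0.0948, 1]]


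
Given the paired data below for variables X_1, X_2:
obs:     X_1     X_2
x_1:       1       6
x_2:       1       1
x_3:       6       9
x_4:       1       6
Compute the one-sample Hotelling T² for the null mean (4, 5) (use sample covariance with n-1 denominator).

Step 1 — sample mean vector:
  mean(X_1) = (1 + 1 + 6 + 1) / 4 = 9/4 = 2.25
  mean(X_2) = (6 + 1 + 9 + 6) / 4 = 22/4 = 5.5
  x̄ = (2.25, 5.5),  deviation x̄ - mu_0 = (2.25, 5.5) - (4, 5) = (-1.75, 0.5).

Step 2 — sample covariance matrix, S[i,j] = (1/(n-1)) · Σ_k (x_{k,i} - mean_i) · (x_{k,j} - mean_j), divisor n-1 = 3:
  S[X_1,X_1] = ((-1.25)·(-1.25) + (-1.25)·(-1.25) + (3.75)·(3.75) + (-1.25)·(-1.25)) / 3 = 18.75/3 = 6.25
  S[X_1,X_2] = ((-1.25)·(0.5) + (-1.25)·(-4.5) + (3.75)·(3.5) + (-1.25)·(0.5)) / 3 = 17.5/3 = 5.8333
  S[X_2,X_2] = ((0.5)·(0.5) + (-4.5)·(-4.5) + (3.5)·(3.5) + (0.5)·(0.5)) / 3 = 33/3 = 11
  S = [[6.25, 5.8333],
 [5.8333, 11]].

Step 3 — invert S. det(S) = 6.25·11 - (5.8333)² = 34.7222.
  S^{-1} = (1/det) · [[d, -b], [-b, a]] = [[0.3168, -0.168],
 [-0.168, 0.18]].

Step 4 — quadratic form (x̄ - mu_0)^T · S^{-1} · (x̄ - mu_0):
  S^{-1} · (x̄ - mu_0) = (-0.6384, 0.384),
  (x̄ - mu_0)^T · [...] = (-1.75)·(-0.6384) + (0.5)·(0.384) = 1.3092.

Step 5 — scale by n: T² = 4 · 1.3092 = 5.2368.

T² ≈ 5.2368


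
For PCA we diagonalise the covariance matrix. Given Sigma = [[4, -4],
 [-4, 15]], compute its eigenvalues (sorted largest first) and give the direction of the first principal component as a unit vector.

Step 1 — characteristic polynomial of 2×2 Sigma:
  det(Sigma - λI) = λ² - trace · λ + det = 0.
  trace = 4 + 15 = 19, det = 4·15 - (-4)² = 44.
Step 2 — discriminant:
  Δ = trace² - 4·det = 361 - 176 = 185.
Step 3 — eigenvalues:
  λ = (trace ± √Δ)/2 = (19 ± 13.6015)/2,
  λ_1 = 16.3007,  λ_2 = 2.6993.

Step 4 — unit eigenvector for λ_1: solve (Sigma - λ_1 I)v = 0. First row:
  (4 - 16.3007)·v_x + (-4)·v_y = 0, i.e. (-12.3007)·v_x + (-4)·v_y = 0,
  so v ∝ (b, λ_1 - a) = (-4, 12.3007); multiply by -1 so the first entry is positive: u = (4, -12.3007).
  ||u|| = √((4)² + (-12.3007)²) = √(167.3081) ≈ 12.9348,
  v_1 = u/||u|| ≈ (0.3092, -0.951) (||v_1|| = 1).

λ_1 = 16.3007,  λ_2 = 2.6993;  v_1 ≈ (0.3092, -0.951)


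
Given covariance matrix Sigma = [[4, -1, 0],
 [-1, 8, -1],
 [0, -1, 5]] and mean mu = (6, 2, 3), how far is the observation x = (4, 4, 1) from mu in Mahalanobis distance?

Step 1 — centre the observation: (x - mu) = (-2, 2, -2).

Step 2 — invert Sigma (cofactor / det for 3×3, or solve directly):
  Sigma^{-1} = [[0.2583, 0.0331, 0.0066],
 [0.0331, 0.1325, 0.0265],
 [0.0066, 0.0265, 0.2053]].

Step 3 — form the quadratic (x - mu)^T · Sigma^{-1} · (x - mu):
  Sigma^{-1} · (x - mu) = (-0.4636, 0.1457, -0.3709).
  (x - mu)^T · [Sigma^{-1} · (x - mu)] = (-2)·(-0.4636) + (2)·(0.1457) + (-2)·(-0.3709) = 1.9603.

Step 4 — take square root: d = √(1.9603) ≈ 1.4001.

d(x, mu) = √(1.9603) ≈ 1.4001


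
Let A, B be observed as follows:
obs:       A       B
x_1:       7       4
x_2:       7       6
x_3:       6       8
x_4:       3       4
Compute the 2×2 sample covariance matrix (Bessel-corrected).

Step 1 — column means:
  mean(A) = (7 + 7 + 6 + 3) / 4 = 23/4 = 5.75
  mean(B) = (4 + 6 + 8 + 4) / 4 = 22/4 = 5.5

Step 2 — sample covariance S[i,j] = (1/(n-1)) · Σ_k (x_{k,i} - mean_i) · (x_{k,j} - mean_j), with n-1 = 3.
  S[A,A] = ((1.25)·(1.25) + (1.25)·(1.25) + (0.25)·(0.25) + (-2.75)·(-2.75)) / 3 = 10.75/3 = 3.5833
  S[A,B] = ((1.25)·(-1.5) + (1.25)·(0.5) + (0.25)·(2.5) + (-2.75)·(-1.5)) / 3 = 3.5/3 = 1.1667
  S[B,B] = ((-1.5)·(-1.5) + (0.5)·(0.5) + (2.5)·(2.5) + (-1.5)·(-1.5)) / 3 = 11/3 = 3.6667

S is symmetric (S[j,i] = S[i,j]). Assembling:

S = [[3.5833, 1.1667],
 [1.1667, 3.6667]]


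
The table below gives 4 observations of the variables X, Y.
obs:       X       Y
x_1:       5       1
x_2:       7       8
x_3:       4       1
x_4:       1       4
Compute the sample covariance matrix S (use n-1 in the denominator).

Step 1 — column means:
  mean(X) = (5 + 7 + 4 + 1) / 4 = 17/4 = 4.25
  mean(Y) = (1 + 8 + 1 + 4) / 4 = 14/4 = 3.5

Step 2 — sample covariance S[i,j] = (1/(n-1)) · Σ_k (x_{k,i} - mean_i) · (x_{k,j} - mean_j), with n-1 = 3.
  S[X,X] = ((0.75)·(0.75) + (2.75)·(2.75) + (-0.25)·(-0.25) + (-3.25)·(-3.25)) / 3 = 18.75/3 = 6.25
  S[X,Y] = ((0.75)·(-2.5) + (2.75)·(4.5) + (-0.25)·(-2.5) + (-3.25)·(0.5)) / 3 = 9.5/3 = 3.1667
  S[Y,Y] = ((-2.5)·(-2.5) + (4.5)·(4.5) + (-2.5)·(-2.5) + (0.5)·(0.5)) / 3 = 33/3 = 11

S is symmetric (S[j,i] = S[i,j]). Assembling:

S = [[6.25, 3.1667],
 [3.1667, 11]]


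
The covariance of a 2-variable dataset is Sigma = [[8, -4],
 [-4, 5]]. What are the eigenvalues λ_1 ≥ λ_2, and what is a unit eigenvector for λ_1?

Step 1 — characteristic polynomial of 2×2 Sigma:
  det(Sigma - λI) = λ² - trace · λ + det = 0.
  trace = 8 + 5 = 13, det = 8·5 - (-4)² = 24.
Step 2 — discriminant:
  Δ = trace² - 4·det = 169 - 96 = 73.
Step 3 — eigenvalues:
  λ = (trace ± √Δ)/2 = (13 ± 8.544)/2,
  λ_1 = 10.772,  λ_2 = 2.228.

Step 4 — unit eigenvector for λ_1: solve (Sigma - λ_1 I)v = 0. First row:
  (8 - 10.772)·v_x + (-4)·v_y = 0, i.e. (-2.772)·v_x + (-4)·v_y = 0,
  so v ∝ (b, λ_1 - a) = (-4, 2.772); multiply by -1 so the first entry is positive: u = (4, -2.772).
  ||u|| = √((4)² + (-2.772)²) = √(23.684) ≈ 4.8666,
  v_1 = u/||u|| ≈ (0.8219, -0.5696) (||v_1|| = 1).

λ_1 = 10.772,  λ_2 = 2.228;  v_1 ≈ (0.8219, -0.5696)


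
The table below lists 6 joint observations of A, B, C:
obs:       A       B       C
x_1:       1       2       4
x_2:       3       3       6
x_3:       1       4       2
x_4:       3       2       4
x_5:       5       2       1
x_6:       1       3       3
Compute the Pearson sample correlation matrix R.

Step 1 — column means:
  mean(A) = (1 + 3 + 1 + 3 + 5 + 1) / 6 = 14/6 = 2.3333
  mean(B) = (2 + 3 + 4 + 2 + 2 + 3) / 6 = 16/6 = 2.6667
  mean(C) = (4 + 6 + 2 + 4 + 1 + 3) / 6 = 20/6 = 3.3333

Step 2 — sample variances and covariances s[i,j] = (1/(n-1)) · Σ_k (x_{k,i} - mean_i) · (x_{k,j} - mean_j), with n-1 = 5:
  s[A,A] = ((-1.3333)·(-1.3333) + (0.6667)·(0.6667) + (-1.3333)·(-1.3333) + (0.6667)·(0.6667) + (2.6667)·(2.6667) + (-1.3333)·(-1.3333)) / 5 = 13.3333/5 = 2.6667
  s[A,B] = ((-1.3333)·(-0.6667) + (0.6667)·(0.3333) + (-1.3333)·(1.3333) + (0.6667)·(-0.6667) + (2.6667)·(-0.6667) + (-1.3333)·(0.3333)) / 5 = -3.3333/5 = -0.6667
  s[A,C] = ((-1.3333)·(0.6667) + (0.6667)·(2.6667) + (-1.3333)·(-1.3333) + (0.6667)·(0.6667) + (2.6667)·(-2.3333) + (-1.3333)·(-0.3333)) / 5 = -2.6667/5 = -0.5333
  s[B,B] = ((-0.6667)·(-0.6667) + (0.3333)·(0.3333) + (1.3333)·(1.3333) + (-0.6667)·(-0.6667) + (-0.6667)·(-0.6667) + (0.3333)·(0.3333)) / 5 = 3.3333/5 = 0.6667
  s[B,C] = ((-0.6667)·(0.6667) + (0.3333)·(2.6667) + (1.3333)·(-1.3333) + (-0.6667)·(0.6667) + (-0.6667)·(-2.3333) + (0.3333)·(-0.3333)) / 5 = -0.3333/5 = -0.0667
  s[C,C] = ((0.6667)·(0.6667) + (2.6667)·(2.6667) + (-1.3333)·(-1.3333) + (0.6667)·(0.6667) + (-2.3333)·(-2.3333) + (-0.3333)·(-0.3333)) / 5 = 15.3333/5 = 3.0667
  Sample standard deviations s_i = √(s[i,i]):
  s(A) = √(2.6667) = 1.633
  s(B) = √(0.6667) = 0.8165
  s(C) = √(3.0667) = 1.7512

Step 3 — r_{ij} = s_{ij} / (s_i · s_j):
  r[A,A] = 1 (diagonal).
  r[A,B] = -0.6667 / (1.633 · 0.8165) = -0.6667 / 1.3333 = -0.5
  r[A,C] = -0.5333 / (1.633 · 1.7512) = -0.5333 / 2.8597 = -0.1865
  r[B,B] = 1 (diagonal).
  r[B,C] = -0.0667 / (0.8165 · 1.7512) = -0.0667 / 1.4298 = -0.0466
  r[C,C] = 1 (diagonal).

R is symmetric with unit diagonal. Assembling:

R = [[1, -0.5, -0.1865],
 [-0.5, 1, -0.0466],
 [-0.1865, -0.0466, 1]]


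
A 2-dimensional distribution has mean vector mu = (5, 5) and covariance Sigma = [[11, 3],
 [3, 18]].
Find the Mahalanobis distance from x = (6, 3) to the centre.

Step 1 — centre the observation: (x - mu) = (1, -2).

Step 2 — invert Sigma. det(Sigma) = 11·18 - (3)² = 189.
  Sigma^{-1} = (1/det) · [[d, -b], [-b, a]] = [[0.0952, -0.0159],
 [-0.0159, 0.0582]].

Step 3 — form the quadratic (x - mu)^T · Sigma^{-1} · (x - mu):
  Sigma^{-1} · (x - mu) = (0.127, -0.1323).
  (x - mu)^T · [Sigma^{-1} · (x - mu)] = (1)·(0.127) + (-2)·(-0.1323) = 0.3915.

Step 4 — take square root: d = √(0.3915) ≈ 0.6257.

d(x, mu) = √(0.3915) ≈ 0.6257


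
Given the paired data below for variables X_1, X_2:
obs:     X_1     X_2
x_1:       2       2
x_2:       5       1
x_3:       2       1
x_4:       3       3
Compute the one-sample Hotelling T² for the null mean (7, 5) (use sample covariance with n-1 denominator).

Step 1 — sample mean vector:
  mean(X_1) = (2 + 5 + 2 + 3) / 4 = 12/4 = 3
  mean(X_2) = (2 + 1 + 1 + 3) / 4 = 7/4 = 1.75
  x̄ = (3, 1.75),  deviation x̄ - mu_0 = (3, 1.75) - (7, 5) = (-4, -3.25).

Step 2 — sample covariance matrix, S[i,j] = (1/(n-1)) · Σ_k (x_{k,i} - mean_i) · (x_{k,j} - mean_j), divisor n-1 = 3:
  S[X_1,X_1] = ((-1)·(-1) + (2)·(2) + (-1)·(-1) + (0)·(0)) / 3 = 6/3 = 2
  S[X_1,X_2] = ((-1)·(0.25) + (2)·(-0.75) + (-1)·(-0.75) + (0)·(1.25)) / 3 = -1/3 = -0.3333
  S[X_2,X_2] = ((0.25)·(0.25) + (-0.75)·(-0.75) + (-0.75)·(-0.75) + (1.25)·(1.25)) / 3 = 2.75/3 = 0.9167
  S = [[2, -0.3333],
 [-0.3333, 0.9167]].

Step 3 — invert S. det(S) = 2·0.9167 - (-0.3333)² = 1.7222.
  S^{-1} = (1/det) · [[d, -b], [-b, a]] = [[0.5323, 0.1935],
 [0.1935, 1.1613]].

Step 4 — quadratic form (x̄ - mu_0)^T · S^{-1} · (x̄ - mu_0):
  S^{-1} · (x̄ - mu_0) = (-2.7581, -4.5484),
  (x̄ - mu_0)^T · [...] = (-4)·(-2.7581) + (-3.25)·(-4.5484) = 25.8145.

Step 5 — scale by n: T² = 4 · 25.8145 = 103.2581.

T² ≈ 103.2581


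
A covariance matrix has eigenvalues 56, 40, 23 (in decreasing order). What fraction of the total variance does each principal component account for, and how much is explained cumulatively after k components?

Step 1 — total variance = trace(Sigma) = Σ λ_i = 56 + 40 + 23 = 119.

Step 2 — fraction explained by component i = λ_i / Σ λ:
  PC1: 56/119 = 0.4706
  PC2: 40/119 = 0.3361
  PC3: 23/119 = 0.1933

Step 3 — cumulative fraction after k components = (λ_1 + ... + λ_k) / Σ λ:
  k = 1: 56/119 = 0.4706
  k = 2: (56 + 40)/119 = 96/119 = 0.8067
  k = 3: (56 + 40 + 23)/119 = 119/119 = 1

Summary (fraction, with percent):

explained: PC1 0.4706 (47.06%), PC2 0.3361 (33.61%), PC3 0.1933 (19.33%);  cumulative: 0.4706, 0.8067, 1


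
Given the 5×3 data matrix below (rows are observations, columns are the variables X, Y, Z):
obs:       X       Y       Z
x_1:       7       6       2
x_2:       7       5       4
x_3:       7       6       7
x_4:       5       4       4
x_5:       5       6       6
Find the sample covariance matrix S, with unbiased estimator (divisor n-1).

Step 1 — column means:
  mean(X) = (7 + 7 + 7 + 5 + 5) / 5 = 31/5 = 6.2
  mean(Y) = (6 + 5 + 6 + 4 + 6) / 5 = 27/5 = 5.4
  mean(Z) = (2 + 4 + 7 + 4 + 6) / 5 = 23/5 = 4.6

Step 2 — sample covariance S[i,j] = (1/(n-1)) · Σ_k (x_{k,i} - mean_i) · (x_{k,j} - mean_j), with n-1 = 4.
  S[X,X] = ((0.8)·(0.8) + (0.8)·(0.8) + (0.8)·(0.8) + (-1.2)·(-1.2) + (-1.2)·(-1.2)) / 4 = 4.8/4 = 1.2
  S[X,Y] = ((0.8)·(0.6) + (0.8)·(-0.4) + (0.8)·(0.6) + (-1.2)·(-1.4) + (-1.2)·(0.6)) / 4 = 1.6/4 = 0.4
  S[X,Z] = ((0.8)·(-2.6) + (0.8)·(-0.6) + (0.8)·(2.4) + (-1.2)·(-0.6) + (-1.2)·(1.4)) / 4 = -1.6/4 = -0.4
  S[Y,Y] = ((0.6)·(0.6) + (-0.4)·(-0.4) + (0.6)·(0.6) + (-1.4)·(-1.4) + (0.6)·(0.6)) / 4 = 3.2/4 = 0.8
  S[Y,Z] = ((0.6)·(-2.6) + (-0.4)·(-0.6) + (0.6)·(2.4) + (-1.4)·(-0.6) + (0.6)·(1.4)) / 4 = 1.8/4 = 0.45
  S[Z,Z] = ((-2.6)·(-2.6) + (-0.6)·(-0.6) + (2.4)·(2.4) + (-0.6)·(-0.6) + (1.4)·(1.4)) / 4 = 15.2/4 = 3.8

S is symmetric (S[j,i] = S[i,j]). Assembling:

S = [[1.2, 0.4, -0.4],
 [0.4, 0.8, 0.45],
 [-0.4, 0.45, 3.8]]


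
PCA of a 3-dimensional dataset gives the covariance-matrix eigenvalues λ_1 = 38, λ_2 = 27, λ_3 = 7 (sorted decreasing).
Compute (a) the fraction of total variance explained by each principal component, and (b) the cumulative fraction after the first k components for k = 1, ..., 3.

Step 1 — total variance = trace(Sigma) = Σ λ_i = 38 + 27 + 7 = 72.

Step 2 — fraction explained by component i = λ_i / Σ λ:
  PC1: 38/72 = 0.5278
  PC2: 27/72 = 0.375
  PC3: 7/72 = 0.0972

Step 3 — cumulative fraction after k components = (λ_1 + ... + λ_k) / Σ λ:
  k = 1: 38/72 = 0.5278
  k = 2: (38 + 27)/72 = 65/72 = 0.9028
  k = 3: (38 + 27 + 7)/72 = 72/72 = 1

Summary (fraction, with percent):

explained: PC1 0.5278 (52.78%), PC2 0.375 (37.5%), PC3 0.0972 (9.72%);  cumulative: 0.5278, 0.9028, 1


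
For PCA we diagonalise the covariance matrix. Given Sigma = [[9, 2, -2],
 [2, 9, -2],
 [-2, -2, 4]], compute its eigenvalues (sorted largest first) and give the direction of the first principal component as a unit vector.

Step 1 — characteristic polynomial p(λ) = det(λI - Sigma) = λ³ - tr·λ² + c_1·λ - det, where tr = trace, c_1 = sum of the principal 2×2 minors, det = det(Sigma):
  tr = 9 + 9 + 4 = 22,
  c_1 = (9·9 - (2)²) + (9·4 - (-2)²) + (9·4 - (-2)²) = 77 + 32 + 32 = 141,
  det = 9·(9·4 - (-2)²) - (2)·((2)·4 - (-2)·(-2)) + (-2)·((2)·(-2) - 9·(-2)) = 9·(32) - (2)·(4) + (-2)·(14) = 252.
  So p(λ) = λ³ - 22λ² + 141λ - 252.
Step 2 — look for an integer root (rational root theorem: any rational root is an integer divisor of 252). Testing λ = 3:
  p(3) = 27 - 198 + 423 - 252 = 0  ✓
  Dividing out (λ - 3): p(λ) = (λ - 3)(λ² - 19λ + 84).
Step 3 — remaining eigenvalues from the quadratic λ² - 19λ + 84 = 0:
  Δ = 19² - 4·84 = 361 - 336 = 25,  λ = (19 ± √25)/2 = (19 ± 5)/2 = 12 or 7.
  Sorted: λ_1 = 12,  λ_2 = 7,  λ_3 = 3  (check: sum = 22 = tr ✓).

Step 4 — unit eigenvector for λ_1 = 12: v spans the null space of (Sigma - λ_1 I), whose rows are
  r_1 = (-3, 2, -2),  r_2 = (2, -3, -2),  r_3 = (-2, -2, -8).
  v is orthogonal to every row, so take v ∝ r_1 × r_2 = ((2)·(-2) - (-2)·(-3), (-2)·(2) - (-3)·(-2), (-3)·(-3) - (2)·(2)) = (-10, -10, 5).
  Rescale (divide by 5; multiply by -1 so the first nonzero entry is positive): u = (2, 2, -1).
  ||u|| = √((2)² + (2)² + (-1)²) = √(9) = 3,  v_1 = u/||u|| ≈ (0.6667, 0.6667, -0.3333) (||v_1|| = 1).

λ_1 = 12,  λ_2 = 7,  λ_3 = 3;  v_1 ≈ (0.6667, 0.6667, -0.3333)


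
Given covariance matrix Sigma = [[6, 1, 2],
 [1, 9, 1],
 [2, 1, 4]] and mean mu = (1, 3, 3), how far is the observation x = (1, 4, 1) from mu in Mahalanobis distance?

Step 1 — centre the observation: (x - mu) = (0, 1, -2).

Step 2 — invert Sigma (cofactor / det for 3×3, or solve directly):
  Sigma^{-1} = [[0.2011, -0.0115, -0.0977],
 [-0.0115, 0.1149, -0.023],
 [-0.0977, -0.023, 0.3046]].

Step 3 — form the quadratic (x - mu)^T · Sigma^{-1} · (x - mu):
  Sigma^{-1} · (x - mu) = (0.1839, 0.1609, -0.6322).
  (x - mu)^T · [Sigma^{-1} · (x - mu)] = (0)·(0.1839) + (1)·(0.1609) + (-2)·(-0.6322) = 1.4253.

Step 4 — take square root: d = √(1.4253) ≈ 1.1939.

d(x, mu) = √(1.4253) ≈ 1.1939


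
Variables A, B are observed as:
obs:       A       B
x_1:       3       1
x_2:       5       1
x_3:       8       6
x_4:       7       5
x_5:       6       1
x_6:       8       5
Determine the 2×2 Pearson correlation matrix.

Step 1 — column means:
  mean(A) = (3 + 5 + 8 + 7 + 6 + 8) / 6 = 37/6 = 6.1667
  mean(B) = (1 + 1 + 6 + 5 + 1 + 5) / 6 = 19/6 = 3.1667

Step 2 — sample variances and covariances s[i,j] = (1/(n-1)) · Σ_k (x_{k,i} - mean_i) · (x_{k,j} - mean_j), with n-1 = 5:
  s[A,A] = ((-3.1667)·(-3.1667) + (-1.1667)·(-1.1667) + (1.8333)·(1.8333) + (0.8333)·(0.8333) + (-0.1667)·(-0.1667) + (1.8333)·(1.8333)) / 5 = 18.8333/5 = 3.7667
  s[A,B] = ((-3.1667)·(-2.1667) + (-1.1667)·(-2.1667) + (1.8333)·(2.8333) + (0.8333)·(1.8333) + (-0.1667)·(-2.1667) + (1.8333)·(1.8333)) / 5 = 19.8333/5 = 3.9667
  s[B,B] = ((-2.1667)·(-2.1667) + (-2.1667)·(-2.1667) + (2.8333)·(2.8333) + (1.8333)·(1.8333) + (-2.1667)·(-2.1667) + (1.8333)·(1.8333)) / 5 = 28.8333/5 = 5.7667
  Sample standard deviations s_i = √(s[i,i]):
  s(A) = √(3.7667) = 1.9408
  s(B) = √(5.7667) = 2.4014

Step 3 — r_{ij} = s_{ij} / (s_i · s_j):
  r[A,A] = 1 (diagonal).
  r[A,B] = 3.9667 / (1.9408 · 2.4014) = 3.9667 / 4.6606 = 0.8511
  r[B,B] = 1 (diagonal).

R is symmetric with unit diagonal. Assembling:

R = [[1, 0.8511],
 [0.8511, 1]]


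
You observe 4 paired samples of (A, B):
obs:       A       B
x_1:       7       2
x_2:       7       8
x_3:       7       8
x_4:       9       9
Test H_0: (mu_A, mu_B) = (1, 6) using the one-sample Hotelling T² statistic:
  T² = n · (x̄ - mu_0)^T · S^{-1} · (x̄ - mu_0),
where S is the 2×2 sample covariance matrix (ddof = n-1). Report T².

Step 1 — sample mean vector:
  mean(A) = (7 + 7 + 7 + 9) / 4 = 30/4 = 7.5
  mean(B) = (2 + 8 + 8 + 9) / 4 = 27/4 = 6.75
  x̄ = (7.5, 6.75),  deviation x̄ - mu_0 = (7.5, 6.75) - (1, 6) = (6.5, 0.75).

Step 2 — sample covariance matrix, S[i,j] = (1/(n-1)) · Σ_k (x_{k,i} - mean_i) · (x_{k,j} - mean_j), divisor n-1 = 3:
  S[A,A] = ((-0.5)·(-0.5) + (-0.5)·(-0.5) + (-0.5)·(-0.5) + (1.5)·(1.5)) / 3 = 3/3 = 1
  S[A,B] = ((-0.5)·(-4.75) + (-0.5)·(1.25) + (-0.5)·(1.25) + (1.5)·(2.25)) / 3 = 4.5/3 = 1.5
  S[B,B] = ((-4.75)·(-4.75) + (1.25)·(1.25) + (1.25)·(1.25) + (2.25)·(2.25)) / 3 = 30.75/3 = 10.25
  S = [[1, 1.5],
 [1.5, 10.25]].

Step 3 — invert S. det(S) = 1·10.25 - (1.5)² = 8.
  S^{-1} = (1/det) · [[d, -b], [-b, a]] = [[1.2812, -0.1875],
 [-0.1875, 0.125]].

Step 4 — quadratic form (x̄ - mu_0)^T · S^{-1} · (x̄ - mu_0):
  S^{-1} · (x̄ - mu_0) = (8.1875, -1.125),
  (x̄ - mu_0)^T · [...] = (6.5)·(8.1875) + (0.75)·(-1.125) = 52.375.

Step 5 — scale by n: T² = 4 · 52.375 = 209.5.

T² ≈ 209.5


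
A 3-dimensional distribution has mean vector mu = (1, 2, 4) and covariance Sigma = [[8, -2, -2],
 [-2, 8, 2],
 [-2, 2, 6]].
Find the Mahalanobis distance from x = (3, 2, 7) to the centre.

Step 1 — centre the observation: (x - mu) = (2, 0, 3).

Step 2 — invert Sigma (cofactor / det for 3×3, or solve directly):
  Sigma^{-1} = [[0.141, 0.0256, 0.0385],
 [0.0256, 0.141, -0.0385],
 [0.0385, -0.0385, 0.1923]].

Step 3 — form the quadratic (x - mu)^T · Sigma^{-1} · (x - mu):
  Sigma^{-1} · (x - mu) = (0.3974, -0.0641, 0.6538).
  (x - mu)^T · [Sigma^{-1} · (x - mu)] = (2)·(0.3974) + (0)·(-0.0641) + (3)·(0.6538) = 2.7564.

Step 4 — take square root: d = √(2.7564) ≈ 1.6602.

d(x, mu) = √(2.7564) ≈ 1.6602


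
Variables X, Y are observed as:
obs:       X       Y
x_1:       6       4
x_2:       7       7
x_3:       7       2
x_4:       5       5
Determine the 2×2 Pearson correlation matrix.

Step 1 — column means:
  mean(X) = (6 + 7 + 7 + 5) / 4 = 25/4 = 6.25
  mean(Y) = (4 + 7 + 2 + 5) / 4 = 18/4 = 4.5

Step 2 — sample variances and covariances s[i,j] = (1/(n-1)) · Σ_k (x_{k,i} - mean_i) · (x_{k,j} - mean_j), with n-1 = 3:
  s[X,X] = ((-0.25)·(-0.25) + (0.75)·(0.75) + (0.75)·(0.75) + (-1.25)·(-1.25)) / 3 = 2.75/3 = 0.9167
  s[X,Y] = ((-0.25)·(-0.5) + (0.75)·(2.5) + (0.75)·(-2.5) + (-1.25)·(0.5)) / 3 = -0.5/3 = -0.1667
  s[Y,Y] = ((-0.5)·(-0.5) + (2.5)·(2.5) + (-2.5)·(-2.5) + (0.5)·(0.5)) / 3 = 13/3 = 4.3333
  Sample standard deviations s_i = √(s[i,i]):
  s(X) = √(0.9167) = 0.9574
  s(Y) = √(4.3333) = 2.0817

Step 3 — r_{ij} = s_{ij} / (s_i · s_j):
  r[X,X] = 1 (diagonal).
  r[X,Y] = -0.1667 / (0.9574 · 2.0817) = -0.1667 / 1.993 = -0.0836
  r[Y,Y] = 1 (diagonal).

R is symmetric with unit diagonal. Assembling:

R = [[1, -0.0836],
 [-0.0836, 1]]
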